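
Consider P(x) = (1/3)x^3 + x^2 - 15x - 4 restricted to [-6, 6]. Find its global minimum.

-31

The derivative is x^2 + 2x - 15, which vanishes at x = -5 and x = 3.
Candidates: P(-6) = 50; P(-5) = 163/3; P(3) = -31; P(6) = 14.
Hence the absolute minimum is -31 at x = 3.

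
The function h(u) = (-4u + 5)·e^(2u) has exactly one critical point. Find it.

By the product rule, h'(u) = (-8u + 6)·e^(2u). Since e^(2u) > 0, the only critical point is u = 3/4.
h''(3/4) has the same sign as -8 < 0, so this is a local maximum.
h(3/4) = (2)·e^(3/2) ≈ 8.9634.

3/4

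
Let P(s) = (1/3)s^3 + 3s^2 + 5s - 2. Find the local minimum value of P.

P'(s) = s^2 + 6s + 5 = 0 at s = -5, -1.
Since P''(s) = 2s + 6, we get P''(-5) = -4 < 0 ⇒ local maximum; P''(-1) = 4 > 0 ⇒ local minimum.
Thus P has its local minimum at s = -1, with value -13/3.

-13/3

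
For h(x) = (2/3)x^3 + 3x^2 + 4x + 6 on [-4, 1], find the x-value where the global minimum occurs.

-4

The derivative is 2x^2 + 6x + 4, which vanishes at x = -2 and x = -1.
Candidates: h(-4) = -14/3; h(-2) = 14/3; h(-1) = 13/3; h(1) = 41/3.
The minimum over the interval is -14/3, attained at x = -4.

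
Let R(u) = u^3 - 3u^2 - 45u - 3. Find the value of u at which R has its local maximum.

-3

Critical points: R'(u) = 3u^2 - 6u - 45 vanishes at u = -3, 5.
R''(u) = 6u - 6. R''(-3) = -24 < 0 ⇒ local maximum; R''(5) = 24 > 0 ⇒ local minimum.
Thus R has its local maximum at u = -3, with value 78.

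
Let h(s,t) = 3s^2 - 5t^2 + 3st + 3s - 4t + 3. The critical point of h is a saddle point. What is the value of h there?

∂h/∂s = 6s + 3t + 3 = 0 and ∂h/∂t = 3s - 10t - 4 = 0, so (s, t) = (-6/23, -11/23).
The Hessian has h_{ss} = 6, h_{tt} = -10, h_{st} = 3, giving D = -69 < 0, so the point is a saddle point.
h(-6/23, -11/23) = 82/23.

82/23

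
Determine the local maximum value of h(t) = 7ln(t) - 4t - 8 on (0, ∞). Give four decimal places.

h'(t) = 7/t − 4 = 0 gives t = 7/4.
h''(t) = -7/t², which is negative for t > 0, so this is a local maximum.
h(7/4) = 7·ln(7/4) - 7 - 8 ≈ -11.0827.

-11.0827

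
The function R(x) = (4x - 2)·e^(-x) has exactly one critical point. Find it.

Differentiating with the product rule gives R'(x) = (-4x + 6)·e^(-x). Since e^(-x) > 0, the only critical point is x = 3/2.
R''(3/2) has the same sign as -4 < 0, so this is a local maximum.
R(3/2) = (4)·e^(-3/2) ≈ 0.8925.

3/2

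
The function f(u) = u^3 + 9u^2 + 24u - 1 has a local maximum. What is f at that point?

-17

f'(u) = 3u^2 + 18u + 24 = 0 at u = -4, -2.
f''(u) = 6u + 18. f''(-4) = -6 < 0 ⇒ local maximum; f''(-2) = 6 > 0 ⇒ local minimum.
So the local maximum value is f(-4) = -17.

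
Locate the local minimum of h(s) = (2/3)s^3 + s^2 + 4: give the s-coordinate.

h'(s) = 2s^2 + 2s = 0 at s = -1, 0.
Second-derivative test with h''(s) = 4s + 2: h''(-1) = -2 < 0 ⇒ local maximum; h''(0) = 2 > 0 ⇒ local minimum.
So the local minimum value is h(0) = 4.

0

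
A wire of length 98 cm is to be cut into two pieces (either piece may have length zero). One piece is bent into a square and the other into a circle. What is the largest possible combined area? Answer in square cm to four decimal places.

764.2620

Let x be the length used for the square. Square side x/4; circle radius (98−x)/(2π).
A(x) = (x/4)² + π·((98−x)/(2π))² = x²/16 + (98−x)²/(4π) for 0 ≤ x ≤ 98. A'(x) = x/8 − (98−x)/(2π) = 0 gives x = 4·98/(π+4) ≈ 54.8897.
A'' > 0, so the interior critical point is a minimum; the maximum is at an endpoint. A(0) = 764.2620 and A(98) = 600.2500, so the largest area is 764.2620.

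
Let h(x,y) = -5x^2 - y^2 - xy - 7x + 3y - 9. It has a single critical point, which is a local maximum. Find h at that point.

∂h/∂x = -10x - y - 7 = 0 and ∂h/∂y = -x - 2y + 3 = 0, so (x, y) = (-17/19, 37/19).
The Hessian has h_{xx} = -10, h_{yy} = -2, h_{xy} = -1, giving D = 19 > 0 with h_{xx} < 0, so the point is a local maximum.
h(-17/19, 37/19) = -56/19.

-56/19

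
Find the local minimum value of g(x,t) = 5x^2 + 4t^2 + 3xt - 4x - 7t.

∂g/∂x = 10x + 3t - 4 = 0 and ∂g/∂t = 3x + 8t - 7 = 0, so (x, t) = (11/71, 58/71).
The Hessian has g_{xx} = 10, g_{tt} = 8, g_{xt} = 3, giving D = 71 > 0 with g_{xx} > 0, so the point is a local minimum.
g(11/71, 58/71) = -225/71.

-225/71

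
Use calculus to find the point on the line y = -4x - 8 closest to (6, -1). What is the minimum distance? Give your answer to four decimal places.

7.5186

Minimize D(x)^2 = (x - 6)^2 + (-4x - 7)^2.
d/dx[D^2] = 2(x - 6) + 2·(-4)·(-4x - 7) = 0 ⇒ x = -22/17.
Then y = -48/17 and the distance is √(961/17) ≈ 7.5186.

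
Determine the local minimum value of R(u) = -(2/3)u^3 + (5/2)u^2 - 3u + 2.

5/6

Critical points: R'(u) = -2u^2 + 5u - 3 vanishes at u = 1, 3/2.
Second-derivative test with R''(u) = -4u + 5: R''(1) = 1 > 0 ⇒ local minimum; R''(3/2) = -1 < 0 ⇒ local maximum.
Thus R has its local minimum at u = 1, with value 5/6.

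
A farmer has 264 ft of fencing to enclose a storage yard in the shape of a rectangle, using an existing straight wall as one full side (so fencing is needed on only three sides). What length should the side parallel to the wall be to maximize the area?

132

Let the sides perpendicular to the wall have length x and the parallel side y, so 2x + y = 264 and the area is A = xy = x(264 − 2x).
A'(x) = 264 − 4x = 0 gives x = 66, and A''(x) = −4 < 0 confirms a maximum.
Then y = 264 − 2·66 = 132 and A = 8712.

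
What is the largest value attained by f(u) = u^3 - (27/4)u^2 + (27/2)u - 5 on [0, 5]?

75/4

The derivative is 3u^2 - (27/2)u + 27/2, which vanishes at u = 3/2 and u = 3.
Evaluating at the critical points and endpoints: f(0) = -5,  f(3/2) = 55/16,  f(3) = 7/4,  f(5) = 75/4.
So the maximum is f(5) = 75/4.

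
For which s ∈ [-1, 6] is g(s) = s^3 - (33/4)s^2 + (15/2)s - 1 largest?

g'(s) = 3s^2 - (33/2)s + 15/2, which vanishes at s = 1/2 and s = 5.
Compare values at every candidate in [-1, 6]: g(-1) = -71/4, g(1/2) = 13/16, g(5) = -179/4, g(6) = -37.
Hence the absolute maximum is 13/16 at s = 1/2.

1/2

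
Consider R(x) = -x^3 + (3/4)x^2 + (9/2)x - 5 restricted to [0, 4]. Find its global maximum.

R'(x) = -3x^2 + (3/2)x + 9/2, whose only zero in [0, 4] is x = 3/2.
Compare values at every candidate in [0, 4]: R(0) = -5,  R(3/2) = 1/16,  R(4) = -39.
Hence the absolute maximum is 1/16 at x = 3/2.

1/16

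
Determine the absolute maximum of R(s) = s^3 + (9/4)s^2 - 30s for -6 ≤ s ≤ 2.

92

The derivative is 3s^2 + (9/2)s - 30, whose only zero in [-6, 2] is s = -4.
Candidates: R(-6) = 45; R(-4) = 92; R(2) = -43.
Hence the absolute maximum is 92 at s = -4.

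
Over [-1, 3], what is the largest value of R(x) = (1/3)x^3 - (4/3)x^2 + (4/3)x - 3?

The derivative is x^2 - (8/3)x + 4/3, which vanishes at x = 2/3 and x = 2.
Candidates: R(-1) = -6,  R(2/3) = -211/81,  R(2) = -3,  R(3) = -2.
The maximum over the interval is -2, attained at x = 3.

-2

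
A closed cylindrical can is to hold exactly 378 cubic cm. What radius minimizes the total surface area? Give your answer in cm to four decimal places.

3.9184

With radius r and height h, πr²h = 378 so h = 378/(πr²), and S(r) = 2πr² + 2πrh = 2πr² + 2·378/r.
S'(r) = 4πr − 2·378/r² = 0 ⇒ r³ = 378/(2π), so r ≈ 3.9184 and h = 2r ≈ 7.8367.
S''(r) = 4π + 4·378/r³ > 0, so this is the minimum; S ≈ 289.4070.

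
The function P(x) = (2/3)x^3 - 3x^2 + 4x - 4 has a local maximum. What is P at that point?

P'(x) = 2x^2 - 6x + 4 = 0 at x = 1, 2.
Second-derivative test with P''(x) = 4x - 6: P''(1) = -2 < 0 ⇒ local maximum; P''(2) = 2 > 0 ⇒ local minimum.
So the local maximum value is P(1) = -7/3.

-7/3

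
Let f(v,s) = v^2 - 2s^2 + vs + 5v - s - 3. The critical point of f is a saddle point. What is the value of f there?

-71/9

∂f/∂v = 2v + s + 5 = 0 and ∂f/∂s = v - 4s - 1 = 0, so (v, s) = (-19/9, -7/9).
The Hessian has f_{vv} = 2, f_{ss} = -4, f_{vs} = 1, giving D = -9 < 0, so the point is a saddle point.
f(-19/9, -7/9) = -71/9.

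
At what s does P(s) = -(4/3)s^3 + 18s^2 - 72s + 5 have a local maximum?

6

P'(s) = -4s^2 + 36s - 72 = 0 at s = 3, 6.
P''(s) = -8s + 36. P''(3) = 12 > 0 ⇒ local minimum; P''(6) = -12 < 0 ⇒ local maximum.
Thus P has its local maximum at s = 6, with value -67.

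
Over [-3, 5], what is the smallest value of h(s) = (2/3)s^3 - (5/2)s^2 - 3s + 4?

The derivative is 2s^2 - 5s - 3, which vanishes at s = -1/2 and s = 3.
Candidates: h(-3) = -55/2; h(-1/2) = 115/24; h(3) = -19/2; h(5) = 59/6.
The minimum over the interval is -55/2, attained at s = -3.

-55/2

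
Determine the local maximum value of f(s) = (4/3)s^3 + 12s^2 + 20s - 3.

91/3

Critical points: f'(s) = 4s^2 + 24s + 20 vanishes at s = -5, -1.
Second-derivative test with f''(s) = 8s + 24: f''(-5) = -16 < 0 ⇒ local maximum; f''(-1) = 16 > 0 ⇒ local minimum.
The local maximum is f(-5) = 91/3.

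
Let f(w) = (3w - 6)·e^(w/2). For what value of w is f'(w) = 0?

0

Differentiating with the product rule gives f'(w) = ((3/2)w)·e^(w/2). Since e^(w/2) > 0, the only critical point is w = 0.
f''(0) has the same sign as 3/2 > 0, so this is a local minimum.
f(0) = (-6)·e^(0) ≈ -6.0000.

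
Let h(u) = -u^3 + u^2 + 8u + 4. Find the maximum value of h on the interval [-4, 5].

Differentiating, h'(u) = -3u^2 + 2u + 8; which vanishes at u = -4/3 and u = 2.
Evaluating at the critical points and endpoints: h(-4) = 52; h(-4/3) = -68/27; h(2) = 16; h(5) = -56.
So the maximum is h(-4) = 52.

52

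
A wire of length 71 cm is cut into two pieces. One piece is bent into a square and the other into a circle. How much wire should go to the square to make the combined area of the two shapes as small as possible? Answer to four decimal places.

Let x be the length used for the square. Square side x/4; circle radius (71−x)/(2π).
A(x) = (x/4)² + π·((71−x)/(2π))² = x²/16 + (71−x)²/(4π) for 0 ≤ x ≤ 71. A'(x) = x/8 − (71−x)/(2π) = 0 gives x = 4·71/(π+4) ≈ 39.7670.
A'' = 1/8 + 1/(2π) > 0, so this gives the minimum combined area; x ≈ 39.7670 cm to the square.

39.7670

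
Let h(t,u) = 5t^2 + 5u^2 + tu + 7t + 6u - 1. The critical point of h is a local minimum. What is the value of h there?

-482/99

∂h/∂t = 10t + u + 7 = 0 and ∂h/∂u = t + 10u + 6 = 0, so (t, u) = (-64/99, -53/99).
The Hessian has h_{tt} = 10, h_{uu} = 10, h_{tu} = 1, giving D = 99 > 0 with h_{tt} > 0, so the point is a local minimum.
h(-64/99, -53/99) = -482/99.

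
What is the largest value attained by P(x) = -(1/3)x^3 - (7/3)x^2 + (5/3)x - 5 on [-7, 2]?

The derivative is -x^2 - (14/3)x + 5/3, which vanishes at x = -5 and x = 1/3.
Evaluating at the critical points and endpoints: P(-7) = -50/3,  P(-5) = -30,  P(1/3) = -382/81,  P(2) = -41/3.
Hence the absolute maximum is -382/81 at x = 1/3.

-382/81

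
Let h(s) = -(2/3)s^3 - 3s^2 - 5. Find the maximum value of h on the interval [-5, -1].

10/3

The derivative is -2s^2 - 6s, whose only zero in [-5, -1] is s = -3.
Candidates: h(-5) = 10/3; h(-3) = -14; h(-1) = -22/3.
The maximum over the interval is 10/3, attained at s = -5.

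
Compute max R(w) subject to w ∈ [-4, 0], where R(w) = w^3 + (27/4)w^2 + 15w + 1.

R'(w) = 3w^2 + (27/2)w + 15, which vanishes at w = -5/2 and w = -2.
Evaluating at the critical points and endpoints: R(-4) = -15; R(-5/2) = -159/16; R(-2) = -10; R(0) = 1.
So the maximum is R(0) = 1.

1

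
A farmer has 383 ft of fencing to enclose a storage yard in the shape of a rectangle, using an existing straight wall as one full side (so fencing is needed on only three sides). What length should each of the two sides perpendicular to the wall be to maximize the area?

383/4

Let the sides perpendicular to the wall have length x and the parallel side y, so 2x + y = 383 and the area is A = xy = x(383 − 2x).
A'(x) = 383 − 4x = 0 gives x = 383/4, and A''(x) = −4 < 0 confirms a maximum.
Then y = 383 − 2·383/4 = 383/2 and A = 146689/8.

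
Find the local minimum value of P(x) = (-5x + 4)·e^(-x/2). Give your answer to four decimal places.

P'(x) = (-5)·e^(-x/2) + (-5x + 4)·(-1/2)·e^(-x/2) = ((5/2)x - 7)·e^(-x/2). Since e^(-x/2) > 0, the only critical point is x = 14/5.
P''(14/5) has the same sign as 5/2 > 0, so this is a local minimum.
P(14/5) = (-10)·e^(-7/5) ≈ -2.4660.

-2.4660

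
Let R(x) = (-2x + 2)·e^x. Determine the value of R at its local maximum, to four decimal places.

2.0000

Differentiating with the product rule gives R'(x) = (-2x)·e^x. Since e^x > 0, the only critical point is x = 0.
R''(0) has the same sign as -2 < 0, so this is a local maximum.
R(0) = (2)·e^(0) ≈ 2.0000.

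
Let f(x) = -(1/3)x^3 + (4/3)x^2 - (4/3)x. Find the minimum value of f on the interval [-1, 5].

f'(x) = -x^2 + (8/3)x - 4/3, which vanishes at x = 2/3 and x = 2.
Candidates: f(-1) = 3,  f(2/3) = -32/81,  f(2) = 0,  f(5) = -15.
Hence the absolute minimum is -15 at x = 5.

-15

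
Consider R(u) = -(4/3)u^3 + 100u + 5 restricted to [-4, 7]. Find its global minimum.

-929/3

The derivative is -4u^2 + 100, whose only zero in [-4, 7] is u = 5.
Candidates: R(-4) = -929/3,  R(5) = 1015/3,  R(7) = 743/3.
Hence the absolute minimum is -929/3 at u = -4.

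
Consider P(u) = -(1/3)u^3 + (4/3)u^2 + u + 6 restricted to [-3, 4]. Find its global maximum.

24

The derivative is -u^2 + (8/3)u + 1, which vanishes at u = -1/3 and u = 3.
Evaluating at the critical points and endpoints: P(-3) = 24, P(-1/3) = 472/81, P(3) = 12, P(4) = 10.
So the maximum is P(-3) = 24.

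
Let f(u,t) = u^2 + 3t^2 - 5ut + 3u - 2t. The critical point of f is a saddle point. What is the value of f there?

1/13

∂f/∂u = 2u - 5t + 3 = 0 and ∂f/∂t = -5u + 6t - 2 = 0, so (u, t) = (8/13, 11/13).
The Hessian has f_{uu} = 2, f_{tt} = 6, f_{ut} = -5, giving D = -13 < 0, so the point is a saddle point.
f(8/13, 11/13) = 1/13.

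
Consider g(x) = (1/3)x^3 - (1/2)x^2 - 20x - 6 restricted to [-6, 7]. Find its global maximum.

g'(x) = x^2 - x - 20, which vanishes at x = -4 and x = 5.
Compare values at every candidate in [-6, 7]: g(-6) = 24; g(-4) = 134/3; g(5) = -461/6; g(7) = -337/6.
Hence the absolute maximum is 134/3 at x = -4.

134/3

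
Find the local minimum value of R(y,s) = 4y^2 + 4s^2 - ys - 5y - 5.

-415/63

∂R/∂y = 8y - s - 5 = 0 and ∂R/∂s = -y + 8s = 0, so (y, s) = (40/63, 5/63).
The Hessian has R_{yy} = 8, R_{ss} = 8, R_{ys} = -1, giving D = 63 > 0 with R_{yy} > 0, so the point is a local minimum.
R(40/63, 5/63) = -415/63.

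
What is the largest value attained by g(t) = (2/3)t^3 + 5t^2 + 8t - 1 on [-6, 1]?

38/3

Differentiating, g'(t) = 2t^2 + 10t + 8; which vanishes at t = -4 and t = -1.
Compare values at every candidate in [-6, 1]: g(-6) = -13, g(-4) = 13/3, g(-1) = -14/3, g(1) = 38/3.
So the maximum is g(1) = 38/3.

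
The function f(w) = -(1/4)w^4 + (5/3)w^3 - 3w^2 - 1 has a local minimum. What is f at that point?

-11/3

f'(w) = -w^3 + 5w^2 - 6w. Setting f'(w) = 0 gives w ∈ {0, 2, 3}.
Second-derivative test with f''(w) = -3w^2 + 10w - 6: f''(0) = -6 < 0 ⇒ local maximum; f''(2) = 2 > 0 ⇒ local minimum; f''(3) = -3 < 0 ⇒ local maximum.
So the local minimum value is f(2) = -11/3.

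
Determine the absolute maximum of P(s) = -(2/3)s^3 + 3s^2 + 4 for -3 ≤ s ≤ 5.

The derivative is -2s^2 + 6s, which vanishes at s = 0 and s = 3.
Evaluating at the critical points and endpoints: P(-3) = 49; P(0) = 4; P(3) = 13; P(5) = -13/3.
So the maximum is P(-3) = 49.

49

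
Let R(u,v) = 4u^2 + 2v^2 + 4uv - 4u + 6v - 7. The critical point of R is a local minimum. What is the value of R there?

∂R/∂u = 8u + 4v - 4 = 0 and ∂R/∂v = 4u + 4v + 6 = 0, so (u, v) = (5/2, -4).
The Hessian has R_{uu} = 8, R_{vv} = 4, R_{uv} = 4, giving D = 16 > 0 with R_{uu} > 0, so the point is a local minimum.
R(5/2, -4) = -24.

-24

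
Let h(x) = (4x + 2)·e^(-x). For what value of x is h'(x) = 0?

1/2

h'(x) = 4·e^(-x) + (4x + 2)·(-1)·e^(-x) = (-4x + 2)·e^(-x). Since e^(-x) > 0, the only critical point is x = 1/2.
h''(1/2) has the same sign as -4 < 0, so this is a local maximum.
h(1/2) = (4)·e^(-1/2) ≈ 2.4261.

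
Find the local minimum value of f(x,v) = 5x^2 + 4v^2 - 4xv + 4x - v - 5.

-373/64

∂f/∂x = 10x - 4v + 4 = 0 and ∂f/∂v = -4x + 8v - 1 = 0, so (x, v) = (-7/16, -3/32).
The Hessian has f_{xx} = 10, f_{vv} = 8, f_{xv} = -4, giving D = 64 > 0 with f_{xx} > 0, so the point is a local minimum.
f(-7/16, -3/32) = -373/64.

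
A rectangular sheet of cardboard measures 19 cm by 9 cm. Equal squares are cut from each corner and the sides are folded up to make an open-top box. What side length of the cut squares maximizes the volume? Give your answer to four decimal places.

With cut size x, the volume is V(x) = x(19 − 2x)(9 − 2x) for 0 < x < 4.5.
V'(x) = 12x^2 − 112x + 171. Setting V'(x) = 0 gives x ≈ 1.9230 (the root in (0, 4.5)).
V''(x) = 24x − 112 is negative there, so this is the maximum; V ≈ 150.1934.

1.9230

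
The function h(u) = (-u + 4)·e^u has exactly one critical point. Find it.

3

By the product rule, h'(u) = (-u + 3)·e^u. Since e^u > 0, the only critical point is u = 3.
h''(3) has the same sign as -1 < 0, so this is a local maximum.
h(3) = (1)·e^(3) ≈ 20.0855.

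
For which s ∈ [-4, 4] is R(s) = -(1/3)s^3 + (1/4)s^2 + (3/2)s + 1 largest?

The derivative is -s^2 + (1/2)s + 3/2, which vanishes at s = -1 and s = 3/2.
Evaluating at the critical points and endpoints: R(-4) = 61/3; R(-1) = 1/12; R(3/2) = 43/16; R(4) = -31/3.
Hence the absolute maximum is 61/3 at s = -4.

-4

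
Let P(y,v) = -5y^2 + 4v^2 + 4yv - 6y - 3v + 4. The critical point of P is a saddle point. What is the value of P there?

137/32

∂P/∂y = -10y + 4v - 6 = 0 and ∂P/∂v = 4y + 8v - 3 = 0, so (y, v) = (-3/8, 9/16).
The Hessian has P_{yy} = -10, P_{vv} = 8, P_{yv} = 4, giving D = -96 < 0, so the point is a saddle point.
P(-3/8, 9/16) = 137/32.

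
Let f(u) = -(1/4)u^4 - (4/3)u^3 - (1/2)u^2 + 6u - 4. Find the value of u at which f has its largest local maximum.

1

Critical points: f'(u) = -u^3 - 4u^2 - u + 6 vanishes at u = -3, -2, 1.
Second-derivative test with f''(u) = -3u^2 - 8u - 1: f''(-3) = -4 < 0 ⇒ local maximum; f''(-2) = 3 > 0 ⇒ local minimum; f''(1) = -12 < 0 ⇒ local maximum.
Thus f has its largest local maximum at u = 1, with value -1/12.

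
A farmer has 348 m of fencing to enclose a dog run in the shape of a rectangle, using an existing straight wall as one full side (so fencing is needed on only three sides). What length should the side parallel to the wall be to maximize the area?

Let the sides perpendicular to the wall have length x and the parallel side y, so 2x + y = 348 and the area is A = xy = x(348 − 2x).
A'(x) = 348 − 4x = 0 gives x = 87, and A''(x) = −4 < 0 confirms a maximum.
Then y = 348 − 2·87 = 174 and A = 15138.

174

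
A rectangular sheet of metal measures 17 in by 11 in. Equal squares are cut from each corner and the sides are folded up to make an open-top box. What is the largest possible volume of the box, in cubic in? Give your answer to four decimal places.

With cut size x, the volume is V(x) = x(17 − 2x)(11 − 2x) for 0 < x < 5.5.
V'(x) = 12x^2 − 112x + 187. Setting V'(x) = 0 gives x ≈ 2.1778 (the root in (0, 5.5)).
V''(x) = 24x − 112 is negative there, so this is the maximum; V ≈ 182.9667.

182.9667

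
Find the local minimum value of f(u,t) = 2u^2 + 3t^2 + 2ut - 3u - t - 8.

-183/20

∂f/∂u = 4u + 2t - 3 = 0 and ∂f/∂t = 2u + 6t - 1 = 0, so (u, t) = (4/5, -1/10).
The Hessian has f_{uu} = 4, f_{tt} = 6, f_{ut} = 2, giving D = 20 > 0 with f_{uu} > 0, so the point is a local minimum.
f(4/5, -1/10) = -183/20.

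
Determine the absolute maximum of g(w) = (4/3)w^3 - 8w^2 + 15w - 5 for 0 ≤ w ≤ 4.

37/3

Differentiating, g'(w) = 4w^2 - 16w + 15; which vanishes at w = 3/2 and w = 5/2.
Evaluating at the critical points and endpoints: g(0) = -5; g(3/2) = 4; g(5/2) = 10/3; g(4) = 37/3.
Hence the absolute maximum is 37/3 at w = 4.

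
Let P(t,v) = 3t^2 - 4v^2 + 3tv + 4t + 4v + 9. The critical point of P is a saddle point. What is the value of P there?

∂P/∂t = 6t + 3v + 4 = 0 and ∂P/∂v = 3t - 8v + 4 = 0, so (t, v) = (-44/57, 4/19).
The Hessian has P_{tt} = 6, P_{vv} = -8, P_{tv} = 3, giving D = -57 < 0, so the point is a saddle point.
P(-44/57, 4/19) = 449/57.

449/57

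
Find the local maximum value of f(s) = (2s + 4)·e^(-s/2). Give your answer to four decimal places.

4.0000

Differentiating with the product rule gives f'(s) = (-s)·e^(-s/2). Since e^(-s/2) > 0, the only critical point is s = 0.
f''(0) has the same sign as -1 < 0, so this is a local maximum.
f(0) = (4)·e^(0) ≈ 4.0000.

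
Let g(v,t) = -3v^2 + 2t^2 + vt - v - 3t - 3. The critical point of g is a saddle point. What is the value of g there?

∂g/∂v = -6v + t - 1 = 0 and ∂g/∂t = v + 4t - 3 = 0, so (v, t) = (-1/25, 19/25).
The Hessian has g_{vv} = -6, g_{tt} = 4, g_{vt} = 1, giving D = -25 < 0, so the point is a saddle point.
g(-1/25, 19/25) = -103/25.

-103/25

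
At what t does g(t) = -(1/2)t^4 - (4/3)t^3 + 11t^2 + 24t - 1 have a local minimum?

-1

g'(t) = -2t^3 - 4t^2 + 22t + 24. Setting g'(t) = 0 gives t ∈ {-4, -1, 3}.
Second-derivative test with g''(t) = -6t^2 - 8t + 22: g''(-4) = -42 < 0 ⇒ local maximum; g''(-1) = 24 > 0 ⇒ local minimum; g''(3) = -56 < 0 ⇒ local maximum.
Thus g has its local minimum at t = -1, with value -79/6.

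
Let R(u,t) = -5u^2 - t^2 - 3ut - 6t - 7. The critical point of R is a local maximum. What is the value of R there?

103/11

∂R/∂u = -10u - 3t = 0 and ∂R/∂t = -3u - 2t - 6 = 0, so (u, t) = (18/11, -60/11).
The Hessian has R_{uu} = -10, R_{tt} = -2, R_{ut} = -3, giving D = 11 > 0 with R_{uu} < 0, so the point is a local maximum.
R(18/11, -60/11) = 103/11.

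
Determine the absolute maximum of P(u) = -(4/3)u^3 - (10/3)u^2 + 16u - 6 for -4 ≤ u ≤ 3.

The derivative is -4u^2 - (20/3)u + 16, which vanishes at u = -3 and u = 4/3.
Candidates: P(-4) = -38, P(-3) = -48, P(4/3) = 506/81, P(3) = -24.
So the maximum is P(4/3) = 506/81.

506/81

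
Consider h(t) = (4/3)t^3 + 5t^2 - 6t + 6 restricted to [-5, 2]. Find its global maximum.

h'(t) = 4t^2 + 10t - 6, which vanishes at t = -3 and t = 1/2.
Evaluating at the critical points and endpoints: h(-5) = -17/3; h(-3) = 33; h(1/2) = 53/12; h(2) = 74/3.
Hence the absolute maximum is 33 at t = -3.

33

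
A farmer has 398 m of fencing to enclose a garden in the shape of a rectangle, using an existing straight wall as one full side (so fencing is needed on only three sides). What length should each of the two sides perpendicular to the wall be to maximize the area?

Let the sides perpendicular to the wall have length x and the parallel side y, so 2x + y = 398 and the area is A = xy = x(398 − 2x).
A'(x) = 398 − 4x = 0 gives x = 199/2, and A''(x) = −4 < 0 confirms a maximum.
Then y = 398 − 2·199/2 = 199 and A = 39601/2.

199/2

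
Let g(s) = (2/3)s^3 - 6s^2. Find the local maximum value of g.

0

g'(s) = 2s^2 - 12s. Setting g'(s) = 0 gives s ∈ {0, 6}.
Second-derivative test with g''(s) = 4s - 12: g''(0) = -12 < 0 ⇒ local maximum; g''(6) = 12 > 0 ⇒ local minimum.
Thus g has its local maximum at s = 0, with value 0.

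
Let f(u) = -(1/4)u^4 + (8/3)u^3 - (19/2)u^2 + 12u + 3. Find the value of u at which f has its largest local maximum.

f'(u) = -u^3 + 8u^2 - 19u + 12. Setting f'(u) = 0 gives u ∈ {1, 3, 4}.
Second-derivative test with f''(u) = -3u^2 + 16u - 19: f''(1) = -6 < 0 ⇒ local maximum; f''(3) = 2 > 0 ⇒ local minimum; f''(4) = -3 < 0 ⇒ local maximum.
The largest local maximum is f(1) = 95/12.

1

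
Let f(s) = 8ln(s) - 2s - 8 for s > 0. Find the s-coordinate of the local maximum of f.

4

f'(s) = 8/s − 2 = 0 gives s = 4.
f''(s) = -8/s², which is negative for s > 0, so this is a local maximum.
f(4) = 8·ln(4) - 8 - 8 ≈ -4.9096.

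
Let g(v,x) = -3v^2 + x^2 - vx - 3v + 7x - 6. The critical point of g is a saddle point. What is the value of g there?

∂g/∂v = -6v - x - 3 = 0 and ∂g/∂x = -v + 2x + 7 = 0, so (v, x) = (1/13, -45/13).
The Hessian has g_{vv} = -6, g_{xx} = 2, g_{vx} = -1, giving D = -13 < 0, so the point is a saddle point.
g(1/13, -45/13) = -237/13.

-237/13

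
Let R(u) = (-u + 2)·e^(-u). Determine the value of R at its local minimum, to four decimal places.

R'(u) = (-1)·e^(-u) + (-u + 2)·(-1)·e^(-u) = (u - 3)·e^(-u). Since e^(-u) > 0, the only critical point is u = 3.
R''(3) has the same sign as 1 > 0, so this is a local minimum.
R(3) = (-1)·e^(-3) ≈ -0.0498.

-0.0498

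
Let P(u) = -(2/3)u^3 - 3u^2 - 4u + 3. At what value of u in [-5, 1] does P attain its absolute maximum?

P'(u) = -2u^2 - 6u - 4, which vanishes at u = -2 and u = -1.
Candidates: P(-5) = 94/3,  P(-2) = 13/3,  P(-1) = 14/3,  P(1) = -14/3.
So the maximum is P(-5) = 94/3.

-5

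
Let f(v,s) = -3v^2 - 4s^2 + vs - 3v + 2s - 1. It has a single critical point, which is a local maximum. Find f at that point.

∂f/∂v = -6v + s - 3 = 0 and ∂f/∂s = v - 8s + 2 = 0, so (v, s) = (-22/47, 9/47).
The Hessian has f_{vv} = -6, f_{ss} = -8, f_{vs} = 1, giving D = 47 > 0 with f_{vv} < 0, so the point is a local maximum.
f(-22/47, 9/47) = -5/47.

-5/47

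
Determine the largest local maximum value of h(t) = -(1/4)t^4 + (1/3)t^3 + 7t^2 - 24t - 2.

Critical points: h'(t) = -t^3 + t^2 + 14t - 24 vanishes at t = -4, 2, 3.
h''(t) = -3t^2 + 2t + 14. h''(-4) = -42 < 0 ⇒ local maximum; h''(2) = 6 > 0 ⇒ local minimum; h''(3) = -7 < 0 ⇒ local maximum.
Thus h has its largest local maximum at t = -4, with value 362/3.

362/3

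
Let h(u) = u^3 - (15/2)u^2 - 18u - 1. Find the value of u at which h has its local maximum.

h'(u) = 3u^2 - 15u - 18 = 0 at u = -1, 6.
Second-derivative test with h''(u) = 6u - 15: h''(-1) = -21 < 0 ⇒ local maximum; h''(6) = 21 > 0 ⇒ local minimum.
Thus h has its local maximum at u = -1, with value 17/2.

-1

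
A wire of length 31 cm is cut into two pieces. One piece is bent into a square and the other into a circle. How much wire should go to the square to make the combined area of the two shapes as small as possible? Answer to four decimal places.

Let x be the length used for the square. Square side x/4; circle radius (31−x)/(2π).
A(x) = (x/4)² + π·((31−x)/(2π))² = x²/16 + (31−x)²/(4π) for 0 ≤ x ≤ 31. A'(x) = x/8 − (31−x)/(2π) = 0 gives x = 4·31/(π+4) ≈ 17.3631.
A'' = 1/8 + 1/(2π) > 0, so this gives the minimum combined area; x ≈ 17.3631 cm to the square.

17.3631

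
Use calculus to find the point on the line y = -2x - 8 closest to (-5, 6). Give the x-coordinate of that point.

-33/5

Minimize D(x)^2 = (x + 5)^2 + (-2x - 14)^2.
d/dx[D^2] = 2(x + 5) + 2·(-2)·(-2x - 14) = 0 ⇒ x = -33/5.
Then y = 26/5 and the distance is √(16/5) ≈ 1.7889.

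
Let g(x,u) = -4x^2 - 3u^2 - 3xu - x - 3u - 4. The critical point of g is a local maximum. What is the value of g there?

-42/13

∂g/∂x = -8x - 3u - 1 = 0 and ∂g/∂u = -3x - 6u - 3 = 0, so (x, u) = (1/13, -7/13).
The Hessian has g_{xx} = -8, g_{uu} = -6, g_{xu} = -3, giving D = 39 > 0 with g_{xx} < 0, so the point is a local maximum.
g(1/13, -7/13) = -42/13.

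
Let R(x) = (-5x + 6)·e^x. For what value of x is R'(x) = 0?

By the product rule, R'(x) = (-5x + 1)·e^x. Since e^x > 0, the only critical point is x = 1/5.
R''(1/5) has the same sign as -5 < 0, so this is a local maximum.
R(1/5) = (5)·e^(1/5) ≈ 6.1070.

1/5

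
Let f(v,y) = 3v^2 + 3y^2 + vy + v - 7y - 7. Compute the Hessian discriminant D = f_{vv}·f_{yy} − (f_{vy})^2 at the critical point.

35

∂f/∂v = 6v + y + 1 = 0 and ∂f/∂y = v + 6y - 7 = 0, so (v, y) = (-13/35, 43/35).
The Hessian has f_{vv} = 6, f_{yy} = 6, f_{vy} = 1, giving D = 35 > 0 with f_{vv} > 0, so the point is a local minimum.
D = (6)·(6) − (1)^2 = 35.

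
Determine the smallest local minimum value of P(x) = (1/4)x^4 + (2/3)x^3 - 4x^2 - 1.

-131/3

P'(x) = x^3 + 2x^2 - 8x. Setting P'(x) = 0 gives x ∈ {-4, 0, 2}.
P''(x) = 3x^2 + 4x - 8. P''(-4) = 24 > 0 ⇒ local minimum; P''(0) = -8 < 0 ⇒ local maximum; P''(2) = 12 > 0 ⇒ local minimum.
So the smallest local minimum value is P(-4) = -131/3.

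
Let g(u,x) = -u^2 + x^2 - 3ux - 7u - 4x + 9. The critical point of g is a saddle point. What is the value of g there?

∂g/∂u = -2u - 3x - 7 = 0 and ∂g/∂x = -3u + 2x - 4 = 0, so (u, x) = (-2, -1).
The Hessian has g_{uu} = -2, g_{xx} = 2, g_{ux} = -3, giving D = -13 < 0, so the point is a saddle point.
g(-2, -1) = 18.

18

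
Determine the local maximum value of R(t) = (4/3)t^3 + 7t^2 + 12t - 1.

-23/3

Critical points: R'(t) = 4t^2 + 14t + 12 vanishes at t = -2, -3/2.
R''(t) = 8t + 14. R''(-2) = -2 < 0 ⇒ local maximum; R''(-3/2) = 2 > 0 ⇒ local minimum.
The local maximum is R(-2) = -23/3.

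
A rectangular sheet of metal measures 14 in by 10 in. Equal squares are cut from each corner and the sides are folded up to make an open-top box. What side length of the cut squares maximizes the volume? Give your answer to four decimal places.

1.9183

With cut size x, the volume is V(x) = x(14 − 2x)(10 − 2x) for 0 < x < 5.
V'(x) = 12x^2 − 96x + 140. Setting V'(x) = 0 gives x ≈ 1.9183 (the root in (0, 5)).
V''(x) = 24x − 96 is negative there, so this is the maximum; V ≈ 120.1644.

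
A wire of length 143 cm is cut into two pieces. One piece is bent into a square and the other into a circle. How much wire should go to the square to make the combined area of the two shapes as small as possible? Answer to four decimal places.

80.0942

Let x be the length used for the square. Square side x/4; circle radius (143−x)/(2π).
A(x) = (x/4)² + π·((143−x)/(2π))² = x²/16 + (143−x)²/(4π) for 0 ≤ x ≤ 143. A'(x) = x/8 − (143−x)/(2π) = 0 gives x = 4·143/(π+4) ≈ 80.0942.
A'' = 1/8 + 1/(2π) > 0, so this gives the minimum combined area; x ≈ 80.0942 cm to the square.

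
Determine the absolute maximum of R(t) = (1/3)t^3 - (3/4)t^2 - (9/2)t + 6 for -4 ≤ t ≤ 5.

159/16

The derivative is t^2 - (3/2)t - 9/2, which vanishes at t = -3/2 and t = 3.
Candidates: R(-4) = -28/3, R(-3/2) = 159/16, R(3) = -21/4, R(5) = 77/12.
The maximum over the interval is 159/16, attained at t = -3/2.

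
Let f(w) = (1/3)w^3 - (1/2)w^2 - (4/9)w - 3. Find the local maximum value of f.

-473/162

f'(w) = w^2 - w - 4/9. Setting f'(w) = 0 gives w ∈ {-1/3, 4/3}.
f''(w) = 2w - 1. f''(-1/3) = -5/3 < 0 ⇒ local maximum; f''(4/3) = 5/3 > 0 ⇒ local minimum.
Thus f has its local maximum at w = -1/3, with value -473/162.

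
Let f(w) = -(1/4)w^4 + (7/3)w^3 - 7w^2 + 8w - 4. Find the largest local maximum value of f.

4/3

Critical points: f'(w) = -w^3 + 7w^2 - 14w + 8 vanishes at w = 1, 2, 4.
Second-derivative test with f''(w) = -3w^2 + 14w - 14: f''(1) = -3 < 0 ⇒ local maximum; f''(2) = 2 > 0 ⇒ local minimum; f''(4) = -6 < 0 ⇒ local maximum.
So the largest local maximum value is f(4) = 4/3.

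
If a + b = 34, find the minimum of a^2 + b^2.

578

With a + b = 34, a^2 + b^2 = a^2 + (34 − a)^2.
The derivative 2a − 2(34 − a) = 4a − 68 vanishes at a = 17; second derivative 4 > 0, a minimum.
The minimum is 2·(17)^2 = 578.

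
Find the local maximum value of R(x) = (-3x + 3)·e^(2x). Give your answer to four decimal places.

4.0774

By the product rule, R'(x) = (-6x + 3)·e^(2x). Since e^(2x) > 0, the only critical point is x = 1/2.
R''(1/2) has the same sign as -6 < 0, so this is a local maximum.
R(1/2) = (3/2)·e^(1) ≈ 4.0774.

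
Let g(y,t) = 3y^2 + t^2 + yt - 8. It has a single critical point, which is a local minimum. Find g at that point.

-8

∂g/∂y = 6y + t = 0 and ∂g/∂t = y + 2t = 0, so (y, t) = (0, 0).
The Hessian has g_{yy} = 6, g_{tt} = 2, g_{yt} = 1, giving D = 11 > 0 with g_{yy} > 0, so the point is a local minimum.
g(0, 0) = -8.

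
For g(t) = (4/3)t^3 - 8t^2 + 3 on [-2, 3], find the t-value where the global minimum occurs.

Differentiating, g'(t) = 4t^2 - 16t; whose only zero in [-2, 3] is t = 0.
Evaluating at the critical points and endpoints: g(-2) = -119/3,  g(0) = 3,  g(3) = -33.
So the minimum is g(-2) = -119/3.

-2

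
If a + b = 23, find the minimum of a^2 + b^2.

529/2

With a + b = 23, a^2 + b^2 = a^2 + (23 − a)^2.
The derivative 2a − 2(23 − a) = 4a − 46 vanishes at a = 23/2; second derivative 4 > 0, a minimum.
The minimum is 2·(23/2)^2 = 529/2.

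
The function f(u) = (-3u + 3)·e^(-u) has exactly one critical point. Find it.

Differentiating with the product rule gives f'(u) = (3u - 6)·e^(-u). Since e^(-u) > 0, the only critical point is u = 2.
f''(2) has the same sign as 3 > 0, so this is a local minimum.
f(2) = (-3)·e^(-2) ≈ -0.4060.

2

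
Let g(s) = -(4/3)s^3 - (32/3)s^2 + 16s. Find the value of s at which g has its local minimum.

Critical points: g'(s) = -4s^2 - (64/3)s + 16 vanishes at s = -6, 2/3.
g''(s) = -8s - 64/3. g''(-6) = 80/3 > 0 ⇒ local minimum; g''(2/3) = -80/3 < 0 ⇒ local maximum.
The local minimum is g(-6) = -192.

-6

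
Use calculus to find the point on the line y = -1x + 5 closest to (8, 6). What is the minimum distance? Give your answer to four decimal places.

6.3640

Minimize D(x)^2 = (x - 8)^2 + (-x - 1)^2.
d/dx[D^2] = 2(x - 8) + 2·(-1)·(-x - 1) = 0 ⇒ x = 7/2.
Then y = 3/2 and the distance is √(81/2) ≈ 6.3640.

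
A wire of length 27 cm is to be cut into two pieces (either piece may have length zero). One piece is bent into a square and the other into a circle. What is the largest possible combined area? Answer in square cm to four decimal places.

58.0120

Let x be the length used for the square. Square side x/4; circle radius (27−x)/(2π).
A(x) = (x/4)² + π·((27−x)/(2π))² = x²/16 + (27−x)²/(4π) for 0 ≤ x ≤ 27. A'(x) = x/8 − (27−x)/(2π) = 0 gives x = 4·27/(π+4) ≈ 15.1227.
A'' > 0, so the interior critical point is a minimum; the maximum is at an endpoint. A(0) = 58.0120 and A(27) = 45.5625, so the largest area is 58.0120.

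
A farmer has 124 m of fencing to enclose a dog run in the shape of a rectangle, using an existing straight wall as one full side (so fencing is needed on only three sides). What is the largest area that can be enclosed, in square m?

Let the sides perpendicular to the wall have length x and the parallel side y, so 2x + y = 124 and the area is A = xy = x(124 − 2x).
A'(x) = 124 − 4x = 0 gives x = 31, and A''(x) = −4 < 0 confirms a maximum.
Then y = 124 − 2·31 = 62 and A = 1922.

1922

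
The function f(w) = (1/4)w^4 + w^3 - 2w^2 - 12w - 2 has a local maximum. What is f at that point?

Critical points: f'(w) = w^3 + 3w^2 - 4w - 12 vanishes at w = -3, -2, 2.
Since f''(w) = 3w^2 + 6w - 4, we get f''(-3) = 5 > 0 ⇒ local minimum; f''(-2) = -4 < 0 ⇒ local maximum; f''(2) = 20 > 0 ⇒ local minimum.
Thus f has its local maximum at w = -2, with value 10.

10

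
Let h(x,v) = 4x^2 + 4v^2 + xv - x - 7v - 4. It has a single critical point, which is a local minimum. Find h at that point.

-445/63

∂h/∂x = 8x + v - 1 = 0 and ∂h/∂v = x + 8v - 7 = 0, so (x, v) = (1/63, 55/63).
The Hessian has h_{xx} = 8, h_{vv} = 8, h_{xv} = 1, giving D = 63 > 0 with h_{xx} > 0, so the point is a local minimum.
h(1/63, 55/63) = -445/63.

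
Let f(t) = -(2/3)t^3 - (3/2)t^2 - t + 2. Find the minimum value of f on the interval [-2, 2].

-34/3

The derivative is -2t^2 - 3t - 1, which vanishes at t = -1 and t = -1/2.
Evaluating at the critical points and endpoints: f(-2) = 10/3,  f(-1) = 13/6,  f(-1/2) = 53/24,  f(2) = -34/3.
So the minimum is f(2) = -34/3.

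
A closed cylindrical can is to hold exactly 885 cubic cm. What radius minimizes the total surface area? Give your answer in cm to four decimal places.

With radius r and height h, πr²h = 885 so h = 885/(πr²), and S(r) = 2πr² + 2πrh = 2πr² + 2·885/r.
S'(r) = 4πr − 2·885/r² = 0 ⇒ r³ = 885/(2π), so r ≈ 5.2030 and h = 2r ≈ 10.4060.
S''(r) = 4π + 4·885/r³ > 0, so this is the minimum; S ≈ 510.2818.

5.2030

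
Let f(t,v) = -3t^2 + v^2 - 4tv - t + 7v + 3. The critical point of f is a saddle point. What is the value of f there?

∂f/∂t = -6t - 4v - 1 = 0 and ∂f/∂v = -4t + 2v + 7 = 0, so (t, v) = (13/14, -23/14).
The Hessian has f_{tt} = -6, f_{vv} = 2, f_{tv} = -4, giving D = -28 < 0, so the point is a saddle point.
f(13/14, -23/14) = -45/14.

-45/14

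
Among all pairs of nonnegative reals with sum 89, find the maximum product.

With x + y = 89, the product is P(x) = x(89 − x).
P'(x) = 89 − 2x = 0 gives x = 89/2; P'' = −2 < 0, so this is the maximum.
P = 89/2·89/2 = 7921/4.

7921/4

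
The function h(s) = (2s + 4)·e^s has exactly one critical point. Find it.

h'(s) = 2·e^s + (2s + 4)·1·e^s = (2s + 6)·e^s. Since e^s > 0, the only critical point is s = -3.
h''(-3) has the same sign as 2 > 0, so this is a local minimum.
h(-3) = (-2)·e^(-3) ≈ -0.0996.

-3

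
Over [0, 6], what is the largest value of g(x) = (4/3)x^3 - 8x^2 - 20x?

0

Differentiating, g'(x) = 4x^2 - 16x - 20; whose only zero in [0, 6] is x = 5.
Candidates: g(0) = 0, g(5) = -400/3, g(6) = -120.
So the maximum is g(0) = 0.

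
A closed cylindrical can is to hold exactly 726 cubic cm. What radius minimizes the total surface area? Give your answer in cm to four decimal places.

4.8706

With radius r and height h, πr²h = 726 so h = 726/(πr²), and S(r) = 2πr² + 2πrh = 2πr² + 2·726/r.
S'(r) = 4πr − 2·726/r² = 0 ⇒ r³ = 726/(2π), so r ≈ 4.8706 and h = 2r ≈ 9.7413.
S''(r) = 4π + 4·726/r³ > 0, so this is the minimum; S ≈ 447.1696.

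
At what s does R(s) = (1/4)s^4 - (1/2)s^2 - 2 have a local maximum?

R'(s) = s^3 - s. Setting R'(s) = 0 gives s ∈ {-1, 0, 1}.
Second-derivative test with R''(s) = 3s^2 - 1: R''(-1) = 2 > 0 ⇒ local minimum; R''(0) = -1 < 0 ⇒ local maximum; R''(1) = 2 > 0 ⇒ local minimum.
The local maximum is R(0) = -2.

0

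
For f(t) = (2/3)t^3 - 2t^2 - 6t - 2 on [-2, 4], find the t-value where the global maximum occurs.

Differentiating, f'(t) = 2t^2 - 4t - 6; which vanishes at t = -1 and t = 3.
Compare values at every candidate in [-2, 4]: f(-2) = -10/3,  f(-1) = 4/3,  f(3) = -20,  f(4) = -46/3.
The maximum over the interval is 4/3, attained at t = -1.

-1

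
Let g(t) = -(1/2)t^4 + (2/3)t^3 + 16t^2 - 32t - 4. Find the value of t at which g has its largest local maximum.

-4

g'(t) = -2t^3 + 2t^2 + 32t - 32 = 0 at t = -4, 1, 4.
Second-derivative test with g''(t) = -6t^2 + 4t + 32: g''(-4) = -80 < 0 ⇒ local maximum; g''(1) = 30 > 0 ⇒ local minimum; g''(4) = -48 < 0 ⇒ local maximum.
So the largest local maximum value is g(-4) = 628/3.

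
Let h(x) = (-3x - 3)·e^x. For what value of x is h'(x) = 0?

-2

Differentiating with the product rule gives h'(x) = (-3x - 6)·e^x. Since e^x > 0, the only critical point is x = -2.
h''(-2) has the same sign as -3 < 0, so this is a local maximum.
h(-2) = (3)·e^(-2) ≈ 0.4060.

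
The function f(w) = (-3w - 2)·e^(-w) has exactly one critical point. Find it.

By the product rule, f'(w) = (3w - 1)·e^(-w). Since e^(-w) > 0, the only critical point is w = 1/3.
f''(1/3) has the same sign as 3 > 0, so this is a local minimum.
f(1/3) = (-3)·e^(-1/3) ≈ -2.1496.

1/3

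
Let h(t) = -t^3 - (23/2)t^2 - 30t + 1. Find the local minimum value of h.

Critical points: h'(t) = -3t^2 - 23t - 30 vanishes at t = -6, -5/3.
Since h''(t) = -6t - 23, we get h''(-6) = 13 > 0 ⇒ local minimum; h''(-5/3) = -13 < 0 ⇒ local maximum.
The local minimum is h(-6) = -17.

-17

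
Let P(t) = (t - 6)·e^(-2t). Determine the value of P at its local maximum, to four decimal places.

Differentiating with the product rule gives P'(t) = (-2t + 13)·e^(-2t). Since e^(-2t) > 0, the only critical point is t = 13/2.
P''(13/2) has the same sign as -2 < 0, so this is a local maximum.
P(13/2) = (1/2)·e^(-13) ≈ 0.0000.

0.0000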